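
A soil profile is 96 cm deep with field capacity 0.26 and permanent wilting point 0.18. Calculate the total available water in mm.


AWC = (FC - PWP) * d * 10
AWC = (0.26 - 0.18) * 96 * 10
AWC = 0.0800 * 96 * 10

76.8000 mm


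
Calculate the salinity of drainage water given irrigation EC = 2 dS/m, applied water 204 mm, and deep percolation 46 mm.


EC_dw = EC_iw * D_iw / D_dw
EC_dw = 2 * 204 / 46
EC_dw = 408 / 46

8.8696 dS/m


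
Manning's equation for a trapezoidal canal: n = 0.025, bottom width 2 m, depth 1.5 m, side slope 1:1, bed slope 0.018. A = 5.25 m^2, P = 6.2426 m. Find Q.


R = A/P = 5.25/6.2426 = 0.840996
Q = (1/0.025) * 5.25 * 0.840996^(2/3) * 0.018^0.5

25.1026 m^3/s


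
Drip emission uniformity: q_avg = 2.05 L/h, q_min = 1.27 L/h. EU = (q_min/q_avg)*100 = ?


EU = (q_min/q_avg)*100 = (1.27/2.05)*100 = 61.9512%

61.9512 %


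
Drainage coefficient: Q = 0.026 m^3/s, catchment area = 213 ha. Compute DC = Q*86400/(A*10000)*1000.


DC = Q * 86400 / (A * 10000) * 1000
DC = 0.026 * 86400 / (213 * 10000) * 1000
DC = 2246400.0000 / 2130000

1.0546 mm/day


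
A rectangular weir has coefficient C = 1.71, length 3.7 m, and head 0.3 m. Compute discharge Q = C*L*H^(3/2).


Q = C * L * H^(3/2) = 1.71 * 3.7 * 0.3^1.5 = 1.71 * 3.7 * 0.164317

1.0396 m^3/s


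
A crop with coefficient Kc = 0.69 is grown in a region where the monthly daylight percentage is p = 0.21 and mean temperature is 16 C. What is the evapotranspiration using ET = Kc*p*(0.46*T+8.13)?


ET = Kc * p * (0.46*T + 8.13)
ET = 0.69 * 0.21 * (0.46*16 + 8.13)
ET = 0.69 * 0.21 * 15.4900

2.2445 mm/day


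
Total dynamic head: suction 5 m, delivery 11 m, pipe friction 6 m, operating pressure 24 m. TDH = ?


TDH = Hs + Hd + hf + Hp = 5 + 11 + 6 + 24 = 46

46 m


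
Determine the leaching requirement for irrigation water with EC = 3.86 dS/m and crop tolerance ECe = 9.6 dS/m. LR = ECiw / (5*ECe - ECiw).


LR = ECiw / (5*ECe - ECiw)
LR = 3.86 / (5*9.6 - 3.86)
LR = 3.86 / 44.1400

0.0874


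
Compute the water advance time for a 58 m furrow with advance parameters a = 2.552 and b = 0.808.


t = (L/a)^(1/b)
t = (58/2.552)^(1/0.808)
t = 22.727273^(1/0.808)

47.7414 min


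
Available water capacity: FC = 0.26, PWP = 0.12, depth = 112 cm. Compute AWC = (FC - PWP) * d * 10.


AWC = (FC - PWP) * d * 10
AWC = (0.26 - 0.12) * 112 * 10
AWC = 0.1400 * 112 * 10

156.8000 mm


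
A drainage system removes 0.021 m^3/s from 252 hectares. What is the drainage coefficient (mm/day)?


DC = Q * 86400 / (A * 10000) * 1000
DC = 0.021 * 86400 / (252 * 10000) * 1000
DC = 1814400.0000 / 2520000

0.7200 mm/day


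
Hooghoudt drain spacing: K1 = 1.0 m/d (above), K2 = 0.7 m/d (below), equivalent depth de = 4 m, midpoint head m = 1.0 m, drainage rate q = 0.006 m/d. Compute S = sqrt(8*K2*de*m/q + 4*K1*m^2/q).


S^2 = 8*K2*de*m/q + 4*K1*m^2/q
S^2 = 8*0.7*4*1.0/0.006 + 4*1.0*1.0^2/0.006
S = sqrt(4400.0000)

66.3325 m


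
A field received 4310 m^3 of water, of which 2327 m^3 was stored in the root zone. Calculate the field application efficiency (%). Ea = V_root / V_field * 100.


Ea = V_root / V_field * 100 = 2327 / 4310 * 100 = 53.9907%

53.9907 %


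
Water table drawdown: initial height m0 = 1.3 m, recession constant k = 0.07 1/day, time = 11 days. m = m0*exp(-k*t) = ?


m = m0 * exp(-k*t)
m = 1.3 * exp(-0.07 * 11)
m = 1.3 * exp(-0.7700)

0.6019 m


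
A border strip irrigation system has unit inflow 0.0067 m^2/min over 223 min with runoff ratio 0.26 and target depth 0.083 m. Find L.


L = q*t/((1+r)*Z)
L = 0.0067*223/((1+0.26)*0.083)
L = 1.4941/0.10458

14.2867 m


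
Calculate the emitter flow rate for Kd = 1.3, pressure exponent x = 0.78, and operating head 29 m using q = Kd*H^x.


q = Kd * H^x = 1.3 * 29^0.78 = 1.3 * 13.825169

17.9727 L/h


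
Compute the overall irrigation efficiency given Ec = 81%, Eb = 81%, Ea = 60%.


Ec = 0.81, Eb = 0.81, Ea = 0.6
E = 0.81 * 0.81 * 0.6 * 100 = 39.3660%

39.3660 %


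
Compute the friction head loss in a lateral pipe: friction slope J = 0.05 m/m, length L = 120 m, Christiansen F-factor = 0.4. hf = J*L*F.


hf = J * L * F = 0.05 * 120 * 0.4 = 2.4000 m

2.4000 m


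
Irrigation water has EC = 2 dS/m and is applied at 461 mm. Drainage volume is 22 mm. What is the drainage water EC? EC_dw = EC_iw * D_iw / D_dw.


EC_dw = EC_iw * D_iw / D_dw
EC_dw = 2 * 461 / 22
EC_dw = 922 / 22

41.9091 dS/m


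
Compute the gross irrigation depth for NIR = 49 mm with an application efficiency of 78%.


Ea = 78% = 0.78
GID = NIR / Ea = 49 / 0.78 = 62.8205 mm

62.8205 mm


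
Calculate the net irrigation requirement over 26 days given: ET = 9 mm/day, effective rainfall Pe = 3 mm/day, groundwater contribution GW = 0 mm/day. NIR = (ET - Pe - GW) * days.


Daily deficit = ET - Pe - GW = 9 - 3 - 0 = 6 mm/day
NIR = 6 * 26 = 156 mm

156.0000 mm


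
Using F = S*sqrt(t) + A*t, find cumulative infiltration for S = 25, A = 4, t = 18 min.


F = S*sqrt(t) + A*t
F = 25*sqrt(18) + 4*18
F = 25*4.242641 + 72

178.0660 mm


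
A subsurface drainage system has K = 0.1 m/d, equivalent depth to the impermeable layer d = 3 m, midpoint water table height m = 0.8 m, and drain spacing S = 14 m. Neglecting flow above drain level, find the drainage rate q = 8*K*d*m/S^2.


q = 8*K*d*m/S^2
q = 8*0.1*3*0.8/14^2
q = 1.9200 / 196

0.0098 m/d


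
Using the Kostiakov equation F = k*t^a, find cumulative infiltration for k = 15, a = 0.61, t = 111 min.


F = k * t^a = 15 * 111^0.61
F = 15 * 17.686708

265.3006 mm


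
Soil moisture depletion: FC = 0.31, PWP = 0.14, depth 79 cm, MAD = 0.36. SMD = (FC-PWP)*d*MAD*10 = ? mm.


SMD = (FC - PWP) * d * MAD * 10
SMD = (0.31 - 0.14) * 79 * 0.36 * 10
SMD = 0.1700 * 79 * 0.36 * 10

48.3480 mm


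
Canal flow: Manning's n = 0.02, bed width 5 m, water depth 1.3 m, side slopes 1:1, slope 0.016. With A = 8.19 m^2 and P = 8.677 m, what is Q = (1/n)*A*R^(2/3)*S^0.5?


R = A/P = 8.19/8.677 = 0.943875
Q = (1/0.02) * 8.19 * 0.943875^(2/3) * 0.016^0.5

49.8414 m^3/s


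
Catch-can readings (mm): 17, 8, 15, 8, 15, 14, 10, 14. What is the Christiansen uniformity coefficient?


mean = 12.625000 mm
MAD = 2.968750 mm
CU = (1 - 2.968750/12.625000)*100

76.4851 %


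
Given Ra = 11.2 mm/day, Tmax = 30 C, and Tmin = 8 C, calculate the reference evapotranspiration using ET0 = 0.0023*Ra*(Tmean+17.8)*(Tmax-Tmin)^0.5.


Tmean = (Tmax + Tmin)/2 = (30 + 8)/2 = 19.0
ET0 = 0.0023 * 11.2 * (19.0 + 17.8) * sqrt(30 - 8)
ET0 = 0.0023 * 11.2 * 36.8 * 4.690416

4.4464 mm/day


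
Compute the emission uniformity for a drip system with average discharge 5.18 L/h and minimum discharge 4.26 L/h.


EU = (q_min/q_avg)*100 = (4.26/5.18)*100 = 82.2394%

82.2394 %


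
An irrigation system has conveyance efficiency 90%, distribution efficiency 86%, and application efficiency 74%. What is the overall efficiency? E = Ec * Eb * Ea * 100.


Ec = 0.9, Eb = 0.86, Ea = 0.74
E = 0.9 * 0.86 * 0.74 * 100 = 57.2760%

57.2760 %


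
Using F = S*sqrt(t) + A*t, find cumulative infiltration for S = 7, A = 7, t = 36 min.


F = S*sqrt(t) + A*t
F = 7*sqrt(36) + 7*36
F = 7*6.000000 + 252

294.0000 mm


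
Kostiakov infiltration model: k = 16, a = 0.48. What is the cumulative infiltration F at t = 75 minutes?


F = k * t^a = 16 * 75^0.48
F = 16 * 7.943820

127.1011 mm


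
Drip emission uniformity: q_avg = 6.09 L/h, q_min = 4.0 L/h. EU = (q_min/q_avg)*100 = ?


EU = (q_min/q_avg)*100 = (4.0/6.09)*100 = 65.6814%

65.6814 %


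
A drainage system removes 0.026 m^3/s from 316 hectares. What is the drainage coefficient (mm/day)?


DC = Q * 86400 / (A * 10000) * 1000
DC = 0.026 * 86400 / (316 * 10000) * 1000
DC = 2246400.0000 / 3160000

0.7109 mm/day


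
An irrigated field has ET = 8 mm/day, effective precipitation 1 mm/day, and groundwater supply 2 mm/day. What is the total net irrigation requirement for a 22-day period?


Daily deficit = ET - Pe - GW = 8 - 1 - 2 = 5 mm/day
NIR = 5 * 22 = 110 mm

110.0000 mm


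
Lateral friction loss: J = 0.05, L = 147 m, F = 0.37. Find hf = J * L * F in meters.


hf = J * L * F = 0.05 * 147 * 0.37 = 2.7195 m

2.7195 m


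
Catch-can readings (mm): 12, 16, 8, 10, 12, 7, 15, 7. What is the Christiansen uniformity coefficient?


mean = 10.875000 mm
MAD = 2.875000 mm
CU = (1 - 2.875000/10.875000)*100

73.5632 %


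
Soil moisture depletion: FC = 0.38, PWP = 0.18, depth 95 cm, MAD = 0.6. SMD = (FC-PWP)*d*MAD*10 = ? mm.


SMD = (FC - PWP) * d * MAD * 10
SMD = (0.38 - 0.18) * 95 * 0.6 * 10
SMD = 0.2000 * 95 * 0.6 * 10

114.0000 mm


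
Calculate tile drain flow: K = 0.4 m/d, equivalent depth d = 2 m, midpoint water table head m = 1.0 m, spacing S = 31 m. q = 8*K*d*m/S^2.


q = 8*K*d*m/S^2
q = 8*0.4*2*1.0/31^2
q = 6.4000 / 961

0.0067 m/d


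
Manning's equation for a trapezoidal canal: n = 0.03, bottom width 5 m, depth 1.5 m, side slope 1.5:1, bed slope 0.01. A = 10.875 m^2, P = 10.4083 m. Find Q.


R = A/P = 10.875/10.4083 = 1.044839
Q = (1/0.03) * 10.875 * 1.044839^(2/3) * 0.01^0.5

37.3257 m^3/s


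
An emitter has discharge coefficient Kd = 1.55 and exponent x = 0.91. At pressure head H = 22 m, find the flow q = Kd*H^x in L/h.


q = Kd * H^x = 1.55 * 22^0.91 = 1.55 * 16.657301

25.8188 L/h


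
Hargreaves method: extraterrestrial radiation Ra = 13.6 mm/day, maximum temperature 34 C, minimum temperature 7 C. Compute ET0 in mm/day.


Tmean = (Tmax + Tmin)/2 = (34 + 7)/2 = 20.5
ET0 = 0.0023 * 13.6 * (20.5 + 17.8) * sqrt(34 - 7)
ET0 = 0.0023 * 13.6 * 38.3 * 5.196152

6.2251 mm/day


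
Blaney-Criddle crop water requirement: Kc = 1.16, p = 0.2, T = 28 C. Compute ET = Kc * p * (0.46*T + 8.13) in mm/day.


ET = Kc * p * (0.46*T + 8.13)
ET = 1.16 * 0.2 * (0.46*28 + 8.13)
ET = 1.16 * 0.2 * 21.0100

4.8743 mm/day


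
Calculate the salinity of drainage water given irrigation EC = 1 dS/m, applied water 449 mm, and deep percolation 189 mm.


EC_dw = EC_iw * D_iw / D_dw
EC_dw = 1 * 449 / 189
EC_dw = 449 / 189

2.3757 dS/m


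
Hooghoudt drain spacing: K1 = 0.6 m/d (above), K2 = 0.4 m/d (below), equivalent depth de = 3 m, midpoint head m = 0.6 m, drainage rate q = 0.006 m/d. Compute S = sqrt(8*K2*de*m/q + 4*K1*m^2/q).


S^2 = 8*K2*de*m/q + 4*K1*m^2/q
S^2 = 8*0.4*3*0.6/0.006 + 4*0.6*0.6^2/0.006
S = sqrt(1104.0000)

33.2265 m


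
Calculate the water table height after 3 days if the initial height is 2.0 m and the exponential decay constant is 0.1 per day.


m = m0 * exp(-k*t)
m = 2.0 * exp(-0.1 * 3)
m = 2.0 * exp(-0.3000)

1.4816 m


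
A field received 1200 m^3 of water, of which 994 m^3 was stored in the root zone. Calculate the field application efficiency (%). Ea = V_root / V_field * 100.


Ea = V_root / V_field * 100 = 994 / 1200 * 100 = 82.8333%

82.8333 %


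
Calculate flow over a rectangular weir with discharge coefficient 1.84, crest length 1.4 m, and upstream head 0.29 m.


Q = C * L * H^(3/2) = 1.84 * 1.4 * 0.29^1.5 = 1.84 * 1.4 * 0.156170

0.4023 m^3/s


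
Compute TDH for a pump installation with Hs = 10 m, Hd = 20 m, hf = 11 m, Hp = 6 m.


TDH = Hs + Hd + hf + Hp = 10 + 20 + 11 + 6 = 47

47 m


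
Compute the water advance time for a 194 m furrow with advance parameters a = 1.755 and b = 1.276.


t = (L/a)^(1/b)
t = (194/1.755)^(1/1.276)
t = 110.541311^(1/1.276)

39.9492 min


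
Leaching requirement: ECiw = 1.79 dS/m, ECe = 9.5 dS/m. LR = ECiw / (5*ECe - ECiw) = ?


LR = ECiw / (5*ECe - ECiw)
LR = 1.79 / (5*9.5 - 1.79)
LR = 1.79 / 45.7100

0.0392


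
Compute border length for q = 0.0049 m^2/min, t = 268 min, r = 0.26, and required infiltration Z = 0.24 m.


L = q*t/((1+r)*Z)
L = 0.0049*268/((1+0.26)*0.24)
L = 1.3132/0.3024

4.3426 m


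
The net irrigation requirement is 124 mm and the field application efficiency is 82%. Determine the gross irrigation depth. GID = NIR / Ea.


Ea = 82% = 0.82
GID = NIR / Ea = 124 / 0.82 = 151.2195 mm

151.2195 mm


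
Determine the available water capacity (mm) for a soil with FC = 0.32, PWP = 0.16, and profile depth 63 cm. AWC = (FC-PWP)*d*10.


AWC = (FC - PWP) * d * 10
AWC = (0.32 - 0.16) * 63 * 10
AWC = 0.1600 * 63 * 10

100.8000 mm


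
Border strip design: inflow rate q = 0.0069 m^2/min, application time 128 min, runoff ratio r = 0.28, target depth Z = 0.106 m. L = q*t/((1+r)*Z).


L = q*t/((1+r)*Z)
L = 0.0069*128/((1+0.28)*0.106)
L = 0.8832/0.13568

6.5094 m


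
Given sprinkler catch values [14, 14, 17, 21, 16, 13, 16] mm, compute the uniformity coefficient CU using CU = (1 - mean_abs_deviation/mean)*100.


mean = 15.857143 mm
MAD = 1.877551 mm
CU = (1 - 1.877551/15.857143)*100

88.1596 %


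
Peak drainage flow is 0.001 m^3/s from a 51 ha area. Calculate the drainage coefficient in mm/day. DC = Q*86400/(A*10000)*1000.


DC = Q * 86400 / (A * 10000) * 1000
DC = 0.001 * 86400 / (51 * 10000) * 1000
DC = 86400.0000 / 510000

0.1694 mm/day


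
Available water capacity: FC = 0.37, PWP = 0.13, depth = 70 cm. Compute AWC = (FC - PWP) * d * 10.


AWC = (FC - PWP) * d * 10
AWC = (0.37 - 0.13) * 70 * 10
AWC = 0.2400 * 70 * 10

168.0000 mm


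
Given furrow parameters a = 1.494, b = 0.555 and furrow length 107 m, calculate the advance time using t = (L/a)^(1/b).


t = (L/a)^(1/b)
t = (107/1.494)^(1/0.555)
t = 71.619813^(1/0.555)

2199.8959 min


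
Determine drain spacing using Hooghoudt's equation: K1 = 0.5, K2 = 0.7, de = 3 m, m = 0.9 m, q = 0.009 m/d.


S^2 = 8*K2*de*m/q + 4*K1*m^2/q
S^2 = 8*0.7*3*0.9/0.009 + 4*0.5*0.9^2/0.009
S = sqrt(1860.0000)

43.1277 m


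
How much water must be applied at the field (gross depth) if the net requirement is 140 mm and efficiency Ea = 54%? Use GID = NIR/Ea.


Ea = 54% = 0.54
GID = NIR / Ea = 140 / 0.54 = 259.2593 mm

259.2593 mm


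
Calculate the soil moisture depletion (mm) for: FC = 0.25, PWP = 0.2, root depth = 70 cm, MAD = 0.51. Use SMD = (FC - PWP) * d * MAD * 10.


SMD = (FC - PWP) * d * MAD * 10
SMD = (0.25 - 0.2) * 70 * 0.51 * 10
SMD = 0.0500 * 70 * 0.51 * 10

17.8500 mm


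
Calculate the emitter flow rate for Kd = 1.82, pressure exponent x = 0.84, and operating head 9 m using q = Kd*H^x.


q = Kd * H^x = 1.82 * 9^0.84 = 1.82 * 6.332332

11.5248 L/h


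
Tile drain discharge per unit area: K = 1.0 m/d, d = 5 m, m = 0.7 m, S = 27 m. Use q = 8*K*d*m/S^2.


q = 8*K*d*m/S^2
q = 8*1.0*5*0.7/27^2
q = 28.0000 / 729

0.0384 m/d


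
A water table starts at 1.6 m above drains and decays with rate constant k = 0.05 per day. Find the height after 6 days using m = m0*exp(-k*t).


m = m0 * exp(-k*t)
m = 1.6 * exp(-0.05 * 6)
m = 1.6 * exp(-0.3000)

1.1853 m


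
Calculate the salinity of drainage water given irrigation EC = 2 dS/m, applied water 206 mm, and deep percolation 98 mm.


EC_dw = EC_iw * D_iw / D_dw
EC_dw = 2 * 206 / 98
EC_dw = 412 / 98

4.2041 dS/m


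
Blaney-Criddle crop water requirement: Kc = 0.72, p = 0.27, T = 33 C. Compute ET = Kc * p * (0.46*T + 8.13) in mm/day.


ET = Kc * p * (0.46*T + 8.13)
ET = 0.72 * 0.27 * (0.46*33 + 8.13)
ET = 0.72 * 0.27 * 23.3100

4.5315 mm/day


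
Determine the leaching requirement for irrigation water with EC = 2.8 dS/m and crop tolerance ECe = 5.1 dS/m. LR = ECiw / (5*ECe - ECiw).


LR = ECiw / (5*ECe - ECiw)
LR = 2.8 / (5*5.1 - 2.8)
LR = 2.8 / 22.7000

0.1233


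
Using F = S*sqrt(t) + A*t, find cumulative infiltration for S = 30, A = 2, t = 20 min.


F = S*sqrt(t) + A*t
F = 30*sqrt(20) + 2*20
F = 30*4.472136 + 40

174.1641 mm


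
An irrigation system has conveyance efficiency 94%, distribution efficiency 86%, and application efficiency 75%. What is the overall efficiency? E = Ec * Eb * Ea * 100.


Ec = 0.94, Eb = 0.86, Ea = 0.75
E = 0.94 * 0.86 * 0.75 * 100 = 60.6300%

60.6300 %


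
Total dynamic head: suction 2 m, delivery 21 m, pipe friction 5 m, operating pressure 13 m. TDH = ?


TDH = Hs + Hd + hf + Hp = 2 + 21 + 5 + 13 = 41

41 m


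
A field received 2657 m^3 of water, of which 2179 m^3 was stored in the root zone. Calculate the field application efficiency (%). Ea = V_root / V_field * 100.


Ea = V_root / V_field * 100 = 2179 / 2657 * 100 = 82.0098%

82.0098 %


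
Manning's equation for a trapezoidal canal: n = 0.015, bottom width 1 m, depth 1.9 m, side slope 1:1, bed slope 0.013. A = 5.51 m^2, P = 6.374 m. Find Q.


R = A/P = 5.51/6.374 = 0.864449
Q = (1/0.015) * 5.51 * 0.864449^(2/3) * 0.013^0.5

38.0065 m^3/s


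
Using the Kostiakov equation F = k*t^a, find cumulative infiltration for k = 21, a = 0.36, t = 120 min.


F = k * t^a = 21 * 120^0.36
F = 21 * 5.604092

117.6859 mm


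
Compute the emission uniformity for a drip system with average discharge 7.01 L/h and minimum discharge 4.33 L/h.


EU = (q_min/q_avg)*100 = (4.33/7.01)*100 = 61.7689%

61.7689 %


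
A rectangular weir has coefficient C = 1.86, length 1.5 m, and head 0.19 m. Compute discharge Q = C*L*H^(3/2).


Q = C * L * H^(3/2) = 1.86 * 1.5 * 0.19^1.5 = 1.86 * 1.5 * 0.082819

0.2311 m^3/s


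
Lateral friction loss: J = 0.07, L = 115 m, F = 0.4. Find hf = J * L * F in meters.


hf = J * L * F = 0.07 * 115 * 0.4 = 3.2200 m

3.2200 m


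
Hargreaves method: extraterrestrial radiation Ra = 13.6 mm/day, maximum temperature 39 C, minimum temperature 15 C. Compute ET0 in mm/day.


Tmean = (Tmax + Tmin)/2 = (39 + 15)/2 = 27.0
ET0 = 0.0023 * 13.6 * (27.0 + 17.8) * sqrt(39 - 15)
ET0 = 0.0023 * 13.6 * 44.8 * 4.898979

6.8652 mm/day


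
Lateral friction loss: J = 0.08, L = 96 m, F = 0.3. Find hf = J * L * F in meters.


hf = J * L * F = 0.08 * 96 * 0.3 = 2.3040 m

2.3040 m


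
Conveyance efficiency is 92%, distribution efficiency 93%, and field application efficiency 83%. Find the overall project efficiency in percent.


Ec = 0.92, Eb = 0.93, Ea = 0.83
E = 0.92 * 0.93 * 0.83 * 100 = 71.0148%

71.0148 %


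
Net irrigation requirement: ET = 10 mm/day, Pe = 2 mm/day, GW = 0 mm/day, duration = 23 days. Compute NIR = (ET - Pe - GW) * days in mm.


Daily deficit = ET - Pe - GW = 10 - 2 - 0 = 8 mm/day
NIR = 8 * 23 = 184 mm

184.0000 mm


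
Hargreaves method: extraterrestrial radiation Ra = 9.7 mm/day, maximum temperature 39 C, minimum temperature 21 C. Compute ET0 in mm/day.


Tmean = (Tmax + Tmin)/2 = (39 + 21)/2 = 30.0
ET0 = 0.0023 * 9.7 * (30.0 + 17.8) * sqrt(39 - 21)
ET0 = 0.0023 * 9.7 * 47.8 * 4.242641

4.5244 mm/day


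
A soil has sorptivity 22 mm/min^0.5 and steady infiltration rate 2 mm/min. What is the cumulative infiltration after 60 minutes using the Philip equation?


F = S*sqrt(t) + A*t
F = 22*sqrt(60) + 2*60
F = 22*7.745967 + 120

290.4113 mm


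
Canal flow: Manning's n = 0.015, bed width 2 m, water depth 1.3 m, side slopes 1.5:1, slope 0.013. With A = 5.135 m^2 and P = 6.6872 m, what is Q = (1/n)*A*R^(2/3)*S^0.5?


R = A/P = 5.135/6.6872 = 0.767885
Q = (1/0.015) * 5.135 * 0.767885^(2/3) * 0.013^0.5

32.7304 m^3/s


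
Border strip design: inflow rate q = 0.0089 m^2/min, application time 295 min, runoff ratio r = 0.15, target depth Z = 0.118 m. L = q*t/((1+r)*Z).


L = q*t/((1+r)*Z)
L = 0.0089*295/((1+0.15)*0.118)
L = 2.6255/0.1357

19.3478 m


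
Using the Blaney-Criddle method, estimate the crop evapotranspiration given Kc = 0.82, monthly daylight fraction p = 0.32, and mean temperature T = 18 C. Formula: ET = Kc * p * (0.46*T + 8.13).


ET = Kc * p * (0.46*T + 8.13)
ET = 0.82 * 0.32 * (0.46*18 + 8.13)
ET = 0.82 * 0.32 * 16.4100

4.3060 mm/day


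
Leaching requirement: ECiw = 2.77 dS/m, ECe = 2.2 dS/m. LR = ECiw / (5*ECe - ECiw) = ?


LR = ECiw / (5*ECe - ECiw)
LR = 2.77 / (5*2.2 - 2.77)
LR = 2.77 / 8.2300

0.3366


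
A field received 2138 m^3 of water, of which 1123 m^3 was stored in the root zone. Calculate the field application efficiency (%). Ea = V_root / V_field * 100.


Ea = V_root / V_field * 100 = 1123 / 2138 * 100 = 52.5257%

52.5257 %


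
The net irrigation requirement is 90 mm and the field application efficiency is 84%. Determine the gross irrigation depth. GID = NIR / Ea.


Ea = 84% = 0.84
GID = NIR / Ea = 90 / 0.84 = 107.1429 mm

107.1429 mm


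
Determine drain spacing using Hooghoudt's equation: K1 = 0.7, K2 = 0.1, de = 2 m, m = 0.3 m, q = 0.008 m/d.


S^2 = 8*K2*de*m/q + 4*K1*m^2/q
S^2 = 8*0.1*2*0.3/0.008 + 4*0.7*0.3^2/0.008
S = sqrt(91.5000)

9.5656 m


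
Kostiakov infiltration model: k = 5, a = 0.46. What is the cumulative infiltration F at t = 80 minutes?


F = k * t^a = 5 * 80^0.46
F = 5 * 7.506222

37.5311 mm


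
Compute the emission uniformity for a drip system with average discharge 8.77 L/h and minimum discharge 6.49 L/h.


EU = (q_min/q_avg)*100 = (6.49/8.77)*100 = 74.0023%

74.0023 %


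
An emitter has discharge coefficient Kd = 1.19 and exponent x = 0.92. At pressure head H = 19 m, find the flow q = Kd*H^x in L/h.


q = Kd * H^x = 1.19 * 19^0.92 = 1.19 * 15.012510

17.8649 L/h


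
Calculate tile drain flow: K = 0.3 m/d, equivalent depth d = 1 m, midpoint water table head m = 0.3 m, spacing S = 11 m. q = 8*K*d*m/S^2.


q = 8*K*d*m/S^2
q = 8*0.3*1*0.3/11^2
q = 0.7200 / 121

0.0060 m/d


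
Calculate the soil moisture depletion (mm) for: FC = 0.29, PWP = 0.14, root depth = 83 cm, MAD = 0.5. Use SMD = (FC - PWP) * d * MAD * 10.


SMD = (FC - PWP) * d * MAD * 10
SMD = (0.29 - 0.14) * 83 * 0.5 * 10
SMD = 0.1500 * 83 * 0.5 * 10

62.2500 mm


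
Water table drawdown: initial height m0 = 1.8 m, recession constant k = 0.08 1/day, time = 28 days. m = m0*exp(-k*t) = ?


m = m0 * exp(-k*t)
m = 1.8 * exp(-0.08 * 28)
m = 1.8 * exp(-2.2400)

0.1916 m


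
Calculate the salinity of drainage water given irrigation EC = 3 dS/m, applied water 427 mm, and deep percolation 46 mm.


EC_dw = EC_iw * D_iw / D_dw
EC_dw = 3 * 427 / 46
EC_dw = 1281 / 46

27.8478 dS/m


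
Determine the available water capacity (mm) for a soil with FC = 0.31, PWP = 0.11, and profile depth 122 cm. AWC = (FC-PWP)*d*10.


AWC = (FC - PWP) * d * 10
AWC = (0.31 - 0.11) * 122 * 10
AWC = 0.2000 * 122 * 10

244.0000 mm


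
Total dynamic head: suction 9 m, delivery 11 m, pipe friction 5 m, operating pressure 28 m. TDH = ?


TDH = Hs + Hd + hf + Hp = 9 + 11 + 5 + 28 = 53

53 m


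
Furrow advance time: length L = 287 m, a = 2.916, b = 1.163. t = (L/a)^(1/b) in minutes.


t = (L/a)^(1/b)
t = (287/2.916)^(1/1.163)
t = 98.422497^(1/1.163)

51.7312 min


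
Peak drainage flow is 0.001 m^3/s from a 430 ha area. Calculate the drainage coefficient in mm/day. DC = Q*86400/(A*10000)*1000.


DC = Q * 86400 / (A * 10000) * 1000
DC = 0.001 * 86400 / (430 * 10000) * 1000
DC = 86400.0000 / 4300000

0.0201 mm/day


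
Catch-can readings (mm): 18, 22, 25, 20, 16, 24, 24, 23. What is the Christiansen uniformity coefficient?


mean = 21.500000 mm
MAD = 2.625000 mm
CU = (1 - 2.625000/21.500000)*100

87.7907 %


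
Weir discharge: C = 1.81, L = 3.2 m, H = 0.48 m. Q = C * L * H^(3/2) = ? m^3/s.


Q = C * L * H^(3/2) = 1.81 * 3.2 * 0.48^1.5 = 1.81 * 3.2 * 0.332554

1.9262 m^3/s


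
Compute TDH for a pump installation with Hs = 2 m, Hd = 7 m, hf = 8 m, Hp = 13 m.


TDH = Hs + Hd + hf + Hp = 2 + 7 + 8 + 13 = 30

30 m


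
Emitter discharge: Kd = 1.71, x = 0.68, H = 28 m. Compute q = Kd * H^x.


q = Kd * H^x = 1.71 * 28^0.68 = 1.71 * 9.639788

16.4840 L/h


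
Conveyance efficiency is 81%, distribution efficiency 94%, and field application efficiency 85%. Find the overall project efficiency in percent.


Ec = 0.81, Eb = 0.94, Ea = 0.85
E = 0.81 * 0.94 * 0.85 * 100 = 64.7190%

64.7190 %


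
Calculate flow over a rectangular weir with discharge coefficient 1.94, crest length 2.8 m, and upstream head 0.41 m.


Q = C * L * H^(3/2) = 1.94 * 2.8 * 0.41^1.5 = 1.94 * 2.8 * 0.262528

1.4261 m^3/s


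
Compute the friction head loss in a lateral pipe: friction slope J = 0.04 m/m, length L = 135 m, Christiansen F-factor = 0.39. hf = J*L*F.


hf = J * L * F = 0.04 * 135 * 0.39 = 2.1060 m

2.1060 m


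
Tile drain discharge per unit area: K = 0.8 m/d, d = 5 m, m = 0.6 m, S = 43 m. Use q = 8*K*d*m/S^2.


q = 8*K*d*m/S^2
q = 8*0.8*5*0.6/43^2
q = 19.2000 / 1849

0.0104 m/d


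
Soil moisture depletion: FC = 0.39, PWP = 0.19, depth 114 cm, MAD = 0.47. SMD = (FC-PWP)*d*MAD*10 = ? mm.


SMD = (FC - PWP) * d * MAD * 10
SMD = (0.39 - 0.19) * 114 * 0.47 * 10
SMD = 0.2000 * 114 * 0.47 * 10

107.1600 mm


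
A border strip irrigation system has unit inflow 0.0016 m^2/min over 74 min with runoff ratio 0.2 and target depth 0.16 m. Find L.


L = q*t/((1+r)*Z)
L = 0.0016*74/((1+0.2)*0.16)
L = 0.1184/0.192

0.6167 m


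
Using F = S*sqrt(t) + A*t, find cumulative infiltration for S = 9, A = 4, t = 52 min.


F = S*sqrt(t) + A*t
F = 9*sqrt(52) + 4*52
F = 9*7.211103 + 208

272.8999 mm


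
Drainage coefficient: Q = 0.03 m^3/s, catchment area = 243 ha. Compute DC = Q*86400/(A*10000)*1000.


DC = Q * 86400 / (A * 10000) * 1000
DC = 0.03 * 86400 / (243 * 10000) * 1000
DC = 2592000.0000 / 2430000

1.0667 mm/day


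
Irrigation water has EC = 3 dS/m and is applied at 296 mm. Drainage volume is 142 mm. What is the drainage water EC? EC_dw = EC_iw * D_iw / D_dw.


EC_dw = EC_iw * D_iw / D_dw
EC_dw = 3 * 296 / 142
EC_dw = 888 / 142

6.2535 dS/m


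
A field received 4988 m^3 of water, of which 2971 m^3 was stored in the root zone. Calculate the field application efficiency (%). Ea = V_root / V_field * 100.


Ea = V_root / V_field * 100 = 2971 / 4988 * 100 = 59.5630%

59.5630 %


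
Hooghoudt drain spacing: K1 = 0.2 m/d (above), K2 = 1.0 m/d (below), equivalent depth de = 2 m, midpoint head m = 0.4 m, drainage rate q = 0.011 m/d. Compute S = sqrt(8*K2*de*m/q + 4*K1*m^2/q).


S^2 = 8*K2*de*m/q + 4*K1*m^2/q
S^2 = 8*1.0*2*0.4/0.011 + 4*0.2*0.4^2/0.011
S = sqrt(593.4545)

24.3609 m


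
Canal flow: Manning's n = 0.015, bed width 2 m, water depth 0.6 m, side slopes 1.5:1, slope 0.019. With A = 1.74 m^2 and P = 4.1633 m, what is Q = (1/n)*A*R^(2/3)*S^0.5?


R = A/P = 1.74/4.1633 = 0.417938
Q = (1/0.015) * 1.74 * 0.417938^(2/3) * 0.019^0.5

8.9380 m^3/s


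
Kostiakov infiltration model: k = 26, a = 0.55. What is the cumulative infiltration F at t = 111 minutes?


F = k * t^a = 26 * 111^0.55
F = 26 * 13.332993

346.6578 mm


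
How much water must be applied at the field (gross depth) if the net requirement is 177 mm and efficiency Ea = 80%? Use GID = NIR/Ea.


Ea = 80% = 0.8
GID = NIR / Ea = 177 / 0.8 = 221.2500 mm

221.2500 mm


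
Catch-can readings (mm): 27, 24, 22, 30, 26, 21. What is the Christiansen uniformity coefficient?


mean = 25.000000 mm
MAD = 2.666667 mm
CU = (1 - 2.666667/25.000000)*100

89.3333 %


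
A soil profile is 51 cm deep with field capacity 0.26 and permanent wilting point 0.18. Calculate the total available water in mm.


AWC = (FC - PWP) * d * 10
AWC = (0.26 - 0.18) * 51 * 10
AWC = 0.0800 * 51 * 10

40.8000 mm


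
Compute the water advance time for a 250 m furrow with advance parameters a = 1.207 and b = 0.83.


t = (L/a)^(1/b)
t = (250/1.207)^(1/0.83)
t = 207.125104^(1/0.83)

617.5070 min


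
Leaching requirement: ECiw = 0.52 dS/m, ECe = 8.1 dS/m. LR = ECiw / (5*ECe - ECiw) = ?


LR = ECiw / (5*ECe - ECiw)
LR = 0.52 / (5*8.1 - 0.52)
LR = 0.52 / 39.9800

0.0130


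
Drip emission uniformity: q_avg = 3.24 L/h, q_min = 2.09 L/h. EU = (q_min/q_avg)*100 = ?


EU = (q_min/q_avg)*100 = (2.09/3.24)*100 = 64.5062%

64.5062 %


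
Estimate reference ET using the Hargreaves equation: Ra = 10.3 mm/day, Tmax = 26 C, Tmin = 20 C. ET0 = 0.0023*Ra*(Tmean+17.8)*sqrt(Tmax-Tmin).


Tmean = (Tmax + Tmin)/2 = (26 + 20)/2 = 23.0
ET0 = 0.0023 * 10.3 * (23.0 + 17.8) * sqrt(26 - 20)
ET0 = 0.0023 * 10.3 * 40.8 * 2.449490

2.3676 mm/day


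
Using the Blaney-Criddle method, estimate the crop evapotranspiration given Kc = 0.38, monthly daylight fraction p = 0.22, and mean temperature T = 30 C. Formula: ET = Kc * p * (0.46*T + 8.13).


ET = Kc * p * (0.46*T + 8.13)
ET = 0.38 * 0.22 * (0.46*30 + 8.13)
ET = 0.38 * 0.22 * 21.9300

1.8333 mm/day


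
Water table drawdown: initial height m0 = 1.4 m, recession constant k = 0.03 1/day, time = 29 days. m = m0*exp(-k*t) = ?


m = m0 * exp(-k*t)
m = 1.4 * exp(-0.03 * 29)
m = 1.4 * exp(-0.8700)

0.5865 m


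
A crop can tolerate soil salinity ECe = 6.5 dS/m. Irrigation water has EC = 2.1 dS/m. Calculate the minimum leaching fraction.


LR = ECiw / (5*ECe - ECiw)
LR = 2.1 / (5*6.5 - 2.1)
LR = 2.1 / 30.4000

0.0691


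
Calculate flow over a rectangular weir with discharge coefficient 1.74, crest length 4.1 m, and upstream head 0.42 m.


Q = C * L * H^(3/2) = 1.74 * 4.1 * 0.42^1.5 = 1.74 * 4.1 * 0.272191

1.9418 m^3/s


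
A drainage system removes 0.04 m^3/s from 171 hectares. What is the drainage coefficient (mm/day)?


DC = Q * 86400 / (A * 10000) * 1000
DC = 0.04 * 86400 / (171 * 10000) * 1000
DC = 3456000.0000 / 1710000

2.0211 mm/day


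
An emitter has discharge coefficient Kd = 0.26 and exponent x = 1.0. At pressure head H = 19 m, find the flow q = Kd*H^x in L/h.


q = Kd * H^x = 0.26 * 19^1.0 = 0.26 * 19.000000

4.9400 L/h


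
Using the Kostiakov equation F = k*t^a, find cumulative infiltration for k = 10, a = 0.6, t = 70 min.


F = k * t^a = 10 * 70^0.6
F = 10 * 12.795546

127.9555 mm


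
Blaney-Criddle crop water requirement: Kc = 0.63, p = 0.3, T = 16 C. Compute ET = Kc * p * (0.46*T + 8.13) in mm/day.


ET = Kc * p * (0.46*T + 8.13)
ET = 0.63 * 0.3 * (0.46*16 + 8.13)
ET = 0.63 * 0.3 * 15.4900

2.9276 mm/day


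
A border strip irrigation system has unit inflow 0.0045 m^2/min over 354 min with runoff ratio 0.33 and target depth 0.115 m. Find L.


L = q*t/((1+r)*Z)
L = 0.0045*354/((1+0.33)*0.115)
L = 1.593/0.15295

10.4152 m


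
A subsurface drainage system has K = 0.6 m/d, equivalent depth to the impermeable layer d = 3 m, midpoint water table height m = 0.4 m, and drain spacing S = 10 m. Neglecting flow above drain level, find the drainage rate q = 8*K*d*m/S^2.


q = 8*K*d*m/S^2
q = 8*0.6*3*0.4/10^2
q = 5.7600 / 100

0.0576 m/d


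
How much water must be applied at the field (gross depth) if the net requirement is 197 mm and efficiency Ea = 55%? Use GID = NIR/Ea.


Ea = 55% = 0.55
GID = NIR / Ea = 197 / 0.55 = 358.1818 mm

358.1818 mm


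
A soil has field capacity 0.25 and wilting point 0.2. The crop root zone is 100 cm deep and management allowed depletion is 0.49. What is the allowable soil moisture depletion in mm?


SMD = (FC - PWP) * d * MAD * 10
SMD = (0.25 - 0.2) * 100 * 0.49 * 10
SMD = 0.0500 * 100 * 0.49 * 10

24.5000 mm


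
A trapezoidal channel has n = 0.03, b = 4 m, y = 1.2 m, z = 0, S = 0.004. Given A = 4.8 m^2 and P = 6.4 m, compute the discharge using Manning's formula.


R = A/P = 4.8/6.4 = 0.750000
Q = (1/0.03) * 4.8 * 0.750000^(2/3) * 0.004^0.5

8.3533 m^3/s


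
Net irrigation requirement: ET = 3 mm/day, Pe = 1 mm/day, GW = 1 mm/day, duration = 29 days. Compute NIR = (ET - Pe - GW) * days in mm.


Daily deficit = ET - Pe - GW = 3 - 1 - 1 = 1 mm/day
NIR = 1 * 29 = 29 mm

29.0000 mm


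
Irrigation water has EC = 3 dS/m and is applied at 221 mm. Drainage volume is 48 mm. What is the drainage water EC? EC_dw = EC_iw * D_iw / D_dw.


EC_dw = EC_iw * D_iw / D_dw
EC_dw = 3 * 221 / 48
EC_dw = 663 / 48

13.8125 dS/m


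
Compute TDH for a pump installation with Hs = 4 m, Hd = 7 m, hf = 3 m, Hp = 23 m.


TDH = Hs + Hd + hf + Hp = 4 + 7 + 3 + 23 = 37

37 m


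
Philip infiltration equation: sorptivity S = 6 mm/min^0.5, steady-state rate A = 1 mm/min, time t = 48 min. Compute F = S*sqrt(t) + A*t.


F = S*sqrt(t) + A*t
F = 6*sqrt(48) + 1*48
F = 6*6.928203 + 48

89.5692 mm


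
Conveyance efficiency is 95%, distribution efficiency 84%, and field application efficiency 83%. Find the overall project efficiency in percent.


Ec = 0.95, Eb = 0.84, Ea = 0.83
E = 0.95 * 0.84 * 0.83 * 100 = 66.2340%

66.2340 %


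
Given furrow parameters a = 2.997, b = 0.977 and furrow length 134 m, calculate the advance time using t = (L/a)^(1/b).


t = (L/a)^(1/b)
t = (134/2.997)^(1/0.977)
t = 44.711378^(1/0.977)

48.8958 min


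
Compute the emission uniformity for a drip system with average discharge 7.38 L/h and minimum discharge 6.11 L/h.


EU = (q_min/q_avg)*100 = (6.11/7.38)*100 = 82.7913%

82.7913 %


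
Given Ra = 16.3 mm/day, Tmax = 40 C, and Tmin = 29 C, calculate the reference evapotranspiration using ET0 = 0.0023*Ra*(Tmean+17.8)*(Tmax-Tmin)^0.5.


Tmean = (Tmax + Tmin)/2 = (40 + 29)/2 = 34.5
ET0 = 0.0023 * 16.3 * (34.5 + 17.8) * sqrt(40 - 29)
ET0 = 0.0023 * 16.3 * 52.3 * 3.316625

6.5030 mm/day


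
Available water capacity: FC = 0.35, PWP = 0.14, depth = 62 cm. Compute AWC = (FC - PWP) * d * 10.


AWC = (FC - PWP) * d * 10
AWC = (0.35 - 0.14) * 62 * 10
AWC = 0.2100 * 62 * 10

130.2000 mm


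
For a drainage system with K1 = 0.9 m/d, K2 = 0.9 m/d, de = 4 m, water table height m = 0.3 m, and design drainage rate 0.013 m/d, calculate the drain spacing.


S^2 = 8*K2*de*m/q + 4*K1*m^2/q
S^2 = 8*0.9*4*0.3/0.013 + 4*0.9*0.3^2/0.013
S = sqrt(689.5385)

26.2591 m


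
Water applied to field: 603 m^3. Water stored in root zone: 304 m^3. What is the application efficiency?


Ea = V_root / V_field * 100 = 304 / 603 * 100 = 50.4146%

50.4146 %


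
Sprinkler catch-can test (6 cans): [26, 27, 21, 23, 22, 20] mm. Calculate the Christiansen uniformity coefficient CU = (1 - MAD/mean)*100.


mean = 23.166667 mm
MAD = 2.222222 mm
CU = (1 - 2.222222/23.166667)*100

90.4077 %


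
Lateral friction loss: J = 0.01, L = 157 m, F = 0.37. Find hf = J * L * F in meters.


hf = J * L * F = 0.01 * 157 * 0.37 = 0.5809 m

0.5809 m


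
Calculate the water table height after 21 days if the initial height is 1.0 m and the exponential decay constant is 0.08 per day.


m = m0 * exp(-k*t)
m = 1.0 * exp(-0.08 * 21)
m = 1.0 * exp(-1.6800)

0.1864 m


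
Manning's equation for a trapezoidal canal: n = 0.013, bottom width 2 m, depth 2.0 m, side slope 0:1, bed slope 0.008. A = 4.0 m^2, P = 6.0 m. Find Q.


R = A/P = 4.0/6.0 = 0.666667
Q = (1/0.013) * 4.0 * 0.666667^(2/3) * 0.008^0.5

21.0023 m^3/s


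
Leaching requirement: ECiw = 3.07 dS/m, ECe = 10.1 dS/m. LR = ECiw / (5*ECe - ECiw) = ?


LR = ECiw / (5*ECe - ECiw)
LR = 3.07 / (5*10.1 - 3.07)
LR = 3.07 / 47.4300

0.0647


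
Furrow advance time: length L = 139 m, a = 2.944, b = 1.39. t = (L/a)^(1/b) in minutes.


t = (L/a)^(1/b)
t = (139/2.944)^(1/1.39)
t = 47.214674^(1/1.39)

16.0093 min


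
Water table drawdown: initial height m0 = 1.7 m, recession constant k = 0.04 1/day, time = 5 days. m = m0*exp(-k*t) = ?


m = m0 * exp(-k*t)
m = 1.7 * exp(-0.04 * 5)
m = 1.7 * exp(-0.2000)

1.3918 m


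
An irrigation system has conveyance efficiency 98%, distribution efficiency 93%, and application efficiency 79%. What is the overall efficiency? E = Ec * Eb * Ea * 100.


Ec = 0.98, Eb = 0.93, Ea = 0.79
E = 0.98 * 0.93 * 0.79 * 100 = 72.0006%

72.0006 %


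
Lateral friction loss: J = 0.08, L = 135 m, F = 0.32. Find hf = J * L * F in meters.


hf = J * L * F = 0.08 * 135 * 0.32 = 3.4560 m

3.4560 m


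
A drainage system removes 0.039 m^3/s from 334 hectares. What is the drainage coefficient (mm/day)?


DC = Q * 86400 / (A * 10000) * 1000
DC = 0.039 * 86400 / (334 * 10000) * 1000
DC = 3369600.0000 / 3340000

1.0089 mm/day


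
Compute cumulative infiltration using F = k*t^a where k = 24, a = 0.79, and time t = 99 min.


F = k * t^a = 24 * 99^0.79
F = 24 * 37.718273

905.2386 mm


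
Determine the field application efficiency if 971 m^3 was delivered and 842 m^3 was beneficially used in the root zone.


Ea = V_root / V_field * 100 = 842 / 971 * 100 = 86.7147%

86.7147 %


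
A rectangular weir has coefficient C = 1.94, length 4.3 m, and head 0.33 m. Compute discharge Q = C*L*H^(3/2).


Q = C * L * H^(3/2) = 1.94 * 4.3 * 0.33^1.5 = 1.94 * 4.3 * 0.189571

1.5814 m^3/s


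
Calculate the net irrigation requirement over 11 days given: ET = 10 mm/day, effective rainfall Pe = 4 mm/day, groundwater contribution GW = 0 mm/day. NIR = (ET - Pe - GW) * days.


Daily deficit = ET - Pe - GW = 10 - 4 - 0 = 6 mm/day
NIR = 6 * 11 = 66 mm

66.0000 mm


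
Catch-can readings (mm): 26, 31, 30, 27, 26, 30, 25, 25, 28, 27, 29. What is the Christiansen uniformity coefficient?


mean = 27.636364 mm
MAD = 1.785124 mm
CU = (1 - 1.785124/27.636364)*100

93.5407 %


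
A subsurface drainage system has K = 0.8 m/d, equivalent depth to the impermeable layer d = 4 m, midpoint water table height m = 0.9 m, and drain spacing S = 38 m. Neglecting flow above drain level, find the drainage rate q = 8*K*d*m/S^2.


q = 8*K*d*m/S^2
q = 8*0.8*4*0.9/38^2
q = 23.0400 / 1444

0.0160 m/d


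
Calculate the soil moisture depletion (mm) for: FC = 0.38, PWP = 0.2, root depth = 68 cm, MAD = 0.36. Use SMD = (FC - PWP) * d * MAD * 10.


SMD = (FC - PWP) * d * MAD * 10
SMD = (0.38 - 0.2) * 68 * 0.36 * 10
SMD = 0.1800 * 68 * 0.36 * 10

44.0640 mm


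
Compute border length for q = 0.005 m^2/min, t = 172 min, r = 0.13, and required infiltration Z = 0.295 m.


L = q*t/((1+r)*Z)
L = 0.005*172/((1+0.13)*0.295)
L = 0.86/0.33335

2.5799 m


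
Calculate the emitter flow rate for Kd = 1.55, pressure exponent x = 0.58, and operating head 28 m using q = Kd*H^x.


q = Kd * H^x = 1.55 * 28^0.58 = 1.55 * 6.907989

10.7074 L/h


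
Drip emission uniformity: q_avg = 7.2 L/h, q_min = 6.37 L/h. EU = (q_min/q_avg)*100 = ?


EU = (q_min/q_avg)*100 = (6.37/7.2)*100 = 88.4722%

88.4722 %


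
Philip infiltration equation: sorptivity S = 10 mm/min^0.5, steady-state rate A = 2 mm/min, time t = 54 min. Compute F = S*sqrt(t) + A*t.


F = S*sqrt(t) + A*t
F = 10*sqrt(54) + 2*54
F = 10*7.348469 + 108

181.4847 mm


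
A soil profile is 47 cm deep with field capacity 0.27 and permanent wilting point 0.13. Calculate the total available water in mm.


AWC = (FC - PWP) * d * 10
AWC = (0.27 - 0.13) * 47 * 10
AWC = 0.1400 * 47 * 10

65.8000 mm


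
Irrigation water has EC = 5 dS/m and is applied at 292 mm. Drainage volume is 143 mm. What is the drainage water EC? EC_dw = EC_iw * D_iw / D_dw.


EC_dw = EC_iw * D_iw / D_dw
EC_dw = 5 * 292 / 143
EC_dw = 1460 / 143

10.2098 dS/m


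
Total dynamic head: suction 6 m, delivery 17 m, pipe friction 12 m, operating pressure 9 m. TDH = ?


TDH = Hs + Hd + hf + Hp = 6 + 17 + 12 + 9 = 44

44 m


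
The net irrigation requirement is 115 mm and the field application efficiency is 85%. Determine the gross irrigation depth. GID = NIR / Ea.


Ea = 85% = 0.85
GID = NIR / Ea = 115 / 0.85 = 135.2941 mm

135.2941 mm


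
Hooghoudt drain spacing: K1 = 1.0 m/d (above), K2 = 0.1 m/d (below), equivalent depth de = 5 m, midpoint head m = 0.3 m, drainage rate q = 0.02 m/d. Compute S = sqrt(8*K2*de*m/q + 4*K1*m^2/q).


S^2 = 8*K2*de*m/q + 4*K1*m^2/q
S^2 = 8*0.1*5*0.3/0.02 + 4*1.0*0.3^2/0.02
S = sqrt(78.0000)

8.8318 m


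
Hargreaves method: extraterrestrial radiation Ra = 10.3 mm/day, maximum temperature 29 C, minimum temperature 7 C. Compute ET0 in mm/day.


Tmean = (Tmax + Tmin)/2 = (29 + 7)/2 = 18.0
ET0 = 0.0023 * 10.3 * (18.0 + 17.8) * sqrt(29 - 7)
ET0 = 0.0023 * 10.3 * 35.8 * 4.690416

3.9780 mm/day


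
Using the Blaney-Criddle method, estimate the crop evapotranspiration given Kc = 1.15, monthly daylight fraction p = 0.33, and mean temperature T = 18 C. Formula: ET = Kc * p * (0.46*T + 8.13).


ET = Kc * p * (0.46*T + 8.13)
ET = 1.15 * 0.33 * (0.46*18 + 8.13)
ET = 1.15 * 0.33 * 16.4100

6.2276 mm/day
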